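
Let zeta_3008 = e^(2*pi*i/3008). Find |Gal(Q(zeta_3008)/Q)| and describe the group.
|Gal(Q(zeta_3008)/Q)| = phi(3008) = 1472; group ≅ (Z/3008Z)^* ≅ Z/2Z × Z/16Z × Z/46Z

The n-th cyclotomic polynomial Φ_3008(x) is the minimal polynomial of zeta_3008 over Q and has degree phi(3008) = 1472. So Q(zeta_3008) is a degree-1472 Galois extension with Galois group (Z/3008Z)^*. By CRT, (Z/3008Z)^* ≅ (Z/64Z)^* × (Z/47Z)^*. Each prime-power unit group is (Z/64Z)^* ≅ Z/2Z × Z/16Z; (Z/47Z)^* ≅ Z/46Z. Hence Gal(Q(zeta_3008)/Q) ≅ Z/2Z × Z/16Z × Z/46Z.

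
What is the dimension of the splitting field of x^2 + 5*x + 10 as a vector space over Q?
[K:Q] = 2

The discriminant of x^2 + (5)*x + (10) is b^2 - 4c = 25 - (40) = -15. Since -15 is not a perfect square in Q, the polynomial is irreducible over Q. Its two roots generate a degree-2 extension, so [K:Q] = 2.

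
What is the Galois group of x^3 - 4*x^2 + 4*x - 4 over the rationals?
Gal(K/Q) = S_3 (symmetric group of order 6)

Compute the discriminant of x^3 + (-4)*x^2 + (4)*x + (-4): Δ = -304. Since Δ is not a rational square, the Galois group is not contained in A_3; it must be the full S_3 (irreducibility of the cubic rules out anything smaller).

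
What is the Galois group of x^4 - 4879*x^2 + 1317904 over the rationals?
Gal(K/Q) = Z/2Z (cyclic of order 2)

f factors as (x^2 - 287)(x^2 - 4592), so the splitting field is K = Q(sqrt(287), sqrt(4592)). The squarefree part of 287 is 287 and the squarefree part of 4592 is also 287, so sqrt(287) and sqrt(4592) are both rational multiples of sqrt(287). Hence Q(sqrt(287)) = Q(sqrt(4592)) = Q(sqrt(287)), and the splitting field collapses to a single degree-2 extension with Galois group Z/2Z.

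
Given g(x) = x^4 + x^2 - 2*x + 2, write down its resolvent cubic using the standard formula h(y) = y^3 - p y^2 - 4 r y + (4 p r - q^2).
h(y) = y^3 - y^2 - 8*y + 4

Identify coefficients: p = 1, q = -2, r = 2.
Plug into h(y) = y^3 - p y^2 - 4 r y + (4 p r - q^2):
  h(y) = y^3 - (1) y^2 - 4*(2) y + (4*(1)*(2) - (-2)^2)
       = y^3 + (-1) y^2 + (-8) y + (4).
Simplifying: h(y) = y^3 - y^2 - 8*y + 4.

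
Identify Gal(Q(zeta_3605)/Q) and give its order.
|Gal(Q(zeta_3605)/Q)| = phi(3605) = 2448; group ≅ (Z/3605Z)^* ≅ Z/4Z × Z/6Z × Z/102Z

The n-th cyclotomic polynomial Φ_3605(x) is the minimal polynomial of zeta_3605 over Q and has degree phi(3605) = 2448. So Q(zeta_3605) is a degree-2448 Galois extension with Galois group (Z/3605Z)^*. By CRT, (Z/3605Z)^* ≅ (Z/5Z)^* × (Z/7Z)^* × (Z/103Z)^*. Each prime-power unit group is (Z/5Z)^* ≅ Z/4Z; (Z/7Z)^* ≅ Z/6Z; (Z/103Z)^* ≅ Z/102Z. Hence Gal(Q(zeta_3605)/Q) ≅ Z/4Z × Z/6Z × Z/102Z.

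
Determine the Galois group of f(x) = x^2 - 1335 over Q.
Gal(K/Q) = Z/2Z (cyclic of order 2)

x^2 - 1335 is irreducible over Q since 1335 is not a rational square. The splitting field Q(sqrt(1335)) has degree 2 over Q, and its unique nontrivial automorphism is sqrt(1335) ↦ -sqrt(1335). Hence Gal(Q(sqrt(1335))/Q) = Z/2Z.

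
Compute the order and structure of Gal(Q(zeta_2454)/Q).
|Gal(Q(zeta_2454)/Q)| = phi(2454) = 816; group ≅ (Z/2454Z)^* ≅ Z/2Z × Z/408Z

The n-th cyclotomic polynomial Φ_2454(x) is the minimal polynomial of zeta_2454 over Q and has degree phi(2454) = 816. So Q(zeta_2454) is a degree-816 Galois extension with Galois group (Z/2454Z)^*. By CRT, (Z/2454Z)^* ≅ (Z/2Z)^* × (Z/3Z)^* × (Z/409Z)^*. Each prime-power unit group is (Z/2Z)^* ≅ trivial group (order 1); (Z/3Z)^* ≅ Z/2Z; (Z/409Z)^* ≅ Z/408Z. Hence Gal(Q(zeta_2454)/Q) ≅ Z/2Z × Z/408Z.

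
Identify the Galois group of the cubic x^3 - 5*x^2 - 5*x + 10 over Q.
Gal(K/Q) = S_3 (symmetric group of order 6)

Compute the discriminant of x^3 + (-5)*x^2 + (-5)*x + (10): Δ = 7925. Since Δ is not a rational square, the Galois group is not contained in A_3; it must be the full S_3 (irreducibility of the cubic rules out anything smaller).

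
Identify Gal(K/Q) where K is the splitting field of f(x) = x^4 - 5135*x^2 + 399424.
Gal(K/Q) = Z/2Z (cyclic of order 2)

f factors as (x^2 - 5056)(x^2 - 79), so the splitting field is K = Q(sqrt(5056), sqrt(79)). The squarefree part of 5056 is 79 and the squarefree part of 79 is also 79, so sqrt(5056) and sqrt(79) are both rational multiples of sqrt(79). Hence Q(sqrt(5056)) = Q(sqrt(79)) = Q(sqrt(79)), and the splitting field collapses to a single degree-2 extension with Galois group Z/2Z.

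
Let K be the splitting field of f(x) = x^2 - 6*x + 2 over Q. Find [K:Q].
[K:Q] = 2

The discriminant of x^2 + (-6)*x + (2) is b^2 - 4c = 36 - (8) = 28. Since 28 is not a perfect square in Q, the polynomial is irreducible over Q. Its two roots generate a degree-2 extension, so [K:Q] = 2.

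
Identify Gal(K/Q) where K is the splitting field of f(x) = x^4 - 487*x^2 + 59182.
Gal(K/Q) = V_4 (Klein four-group, Z/2Z × Z/2Z)

f factors as (x^2 - 233)(x^2 - 254), so the splitting field is K = Q(sqrt(233), sqrt(254)). The elements 233, 254, 59182 are all non-squares in Q, so sqrt(233) and sqrt(254) generate independent quadratic extensions. Thus [K:Q] = 4 and Gal(K/Q) is generated by the two order-2 automorphisms sqrt(233) ↦ -sqrt(233) and sqrt(254) ↦ -sqrt(254), giving V_4.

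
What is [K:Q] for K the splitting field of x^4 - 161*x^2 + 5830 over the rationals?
[K:Q] = 4

f factors as (x^2 - 106)(x^2 - 55); the splitting field is K = Q(sqrt(106), sqrt(55)). Since 106, 55, and 5830 are all non-squares in Q, the three subfields Q(sqrt(106)), Q(sqrt(55)), Q(sqrt(5830)) are distinct degree-2 extensions, so [K:Q] = 4 (Klein four Galois group).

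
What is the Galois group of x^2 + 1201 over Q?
Gal(K/Q) = Z/2Z (cyclic of order 2)

x^2 + 1201 is irreducible over Q since -1201 is not a rational square. The splitting field Q(sqrt(-1201)) has degree 2 over Q, and its unique nontrivial automorphism is sqrt(-1201) ↦ -sqrt(-1201). Hence Gal(Q(sqrt(-1201))/Q) = Z/2Z.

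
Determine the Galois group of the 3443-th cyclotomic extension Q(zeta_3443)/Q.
|Gal(Q(zeta_3443)/Q)| = phi(3443) = 3120; group ≅ (Z/3443Z)^* ≅ Z/10Z × Z/312Z

The n-th cyclotomic polynomial Φ_3443(x) is the minimal polynomial of zeta_3443 over Q and has degree phi(3443) = 3120. So Q(zeta_3443) is a degree-3120 Galois extension with Galois group (Z/3443Z)^*. By CRT, (Z/3443Z)^* ≅ (Z/11Z)^* × (Z/313Z)^*. Each prime-power unit group is (Z/11Z)^* ≅ Z/10Z; (Z/313Z)^* ≅ Z/312Z. Hence Gal(Q(zeta_3443)/Q) ≅ Z/10Z × Z/312Z.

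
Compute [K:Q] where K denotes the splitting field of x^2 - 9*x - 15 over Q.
[K:Q] = 2

The discriminant of x^2 + (-9)*x + (-15) is b^2 - 4c = 81 - (-60) = 141. Since 141 is not a perfect square in Q, the polynomial is irreducible over Q. Its two roots generate a degree-2 extension, so [K:Q] = 2.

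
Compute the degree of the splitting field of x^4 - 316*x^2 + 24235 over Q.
[K:Q] = 4

f factors as (x^2 - 185)(x^2 - 131); the splitting field is K = Q(sqrt(185), sqrt(131)). Since 185, 131, and 24235 are all non-squares in Q, the three subfields Q(sqrt(185)), Q(sqrt(131)), Q(sqrt(24235)) are distinct degree-2 extensions, so [K:Q] = 4 (Klein four Galois group).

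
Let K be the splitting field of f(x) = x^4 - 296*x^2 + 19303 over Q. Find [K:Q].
[K:Q] = 4

f factors as (x^2 - 97)(x^2 - 199); the splitting field is K = Q(sqrt(97), sqrt(199)). Since 97, 199, and 19303 are all non-squares in Q, the three subfields Q(sqrt(97)), Q(sqrt(199)), Q(sqrt(19303)) are distinct degree-2 extensions, so [K:Q] = 4 (Klein four Galois group).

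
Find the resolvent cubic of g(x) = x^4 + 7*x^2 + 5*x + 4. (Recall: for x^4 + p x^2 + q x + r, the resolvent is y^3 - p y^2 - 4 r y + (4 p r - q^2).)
h(y) = y^3 - 7*y^2 - 16*y + 87

Identify coefficients: p = 7, q = 5, r = 4.
Plug into h(y) = y^3 - p y^2 - 4 r y + (4 p r - q^2):
  h(y) = y^3 - (7) y^2 - 4*(4) y + (4*(7)*(4) - (5)^2)
       = y^3 + (-7) y^2 + (-16) y + (87).
Simplifying: h(y) = y^3 - 7*y^2 - 16*y + 87.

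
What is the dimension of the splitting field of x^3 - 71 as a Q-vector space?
[K:Q] = 6

x^3 - 71 has one real root r = 71^(1/3) and two complex roots r*zeta_3, r*zeta_3^2 where zeta_3 = e^(2*pi*i/3). The splitting field is Q(r, zeta_3). [Q(r):Q] = 3 and [Q(zeta_3):Q] = 2 with gcd = 1, so [Q(r, zeta_3):Q] = 3 * 2 = 6.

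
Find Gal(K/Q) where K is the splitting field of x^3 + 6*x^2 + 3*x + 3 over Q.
Gal(K/Q) = S_3 (symmetric group of order 6)

Compute the discriminant of x^3 + (6)*x^2 + (3)*x + (3): Δ = -1647. Since Δ is not a rational square, the Galois group is not contained in A_3; it must be the full S_3 (irreducibility of the cubic rules out anything smaller).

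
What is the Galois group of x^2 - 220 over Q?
Gal(K/Q) = Z/2Z (cyclic of order 2)

x^2 - 220 is irreducible over Q since 220 is not a rational square. The splitting field Q(sqrt(220)) has degree 2 over Q, and its unique nontrivial automorphism is sqrt(220) ↦ -sqrt(220). Hence Gal(Q(sqrt(220))/Q) = Z/2Z.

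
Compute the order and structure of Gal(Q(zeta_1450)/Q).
|Gal(Q(zeta_1450)/Q)| = phi(1450) = 560; group ≅ (Z/1450Z)^* ≅ Z/20Z × Z/28Z

The n-th cyclotomic polynomial Φ_1450(x) is the minimal polynomial of zeta_1450 over Q and has degree phi(1450) = 560. So Q(zeta_1450) is a degree-560 Galois extension with Galois group (Z/1450Z)^*. By CRT, (Z/1450Z)^* ≅ (Z/2Z)^* × (Z/25Z)^* × (Z/29Z)^*. Each prime-power unit group is (Z/2Z)^* ≅ trivial group (order 1); (Z/25Z)^* ≅ Z/20Z; (Z/29Z)^* ≅ Z/28Z. Hence Gal(Q(zeta_1450)/Q) ≅ Z/20Z × Z/28Z.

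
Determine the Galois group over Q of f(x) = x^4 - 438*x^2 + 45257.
Gal(K/Q) = V_4 (Klein four-group, Z/2Z × Z/2Z)

f factors as (x^2 - 271)(x^2 - 167), so the splitting field is K = Q(sqrt(271), sqrt(167)). The elements 271, 167, 45257 are all non-squares in Q, so sqrt(271) and sqrt(167) generate independent quadratic extensions. Thus [K:Q] = 4 and Gal(K/Q) is generated by the two order-2 automorphisms sqrt(271) ↦ -sqrt(271) and sqrt(167) ↦ -sqrt(167), giving V_4.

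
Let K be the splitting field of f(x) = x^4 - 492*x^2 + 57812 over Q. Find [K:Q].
[K:Q] = 4

f factors as (x^2 - 194)(x^2 - 298); the splitting field is K = Q(sqrt(194), sqrt(298)). Since 194, 298, and 57812 are all non-squares in Q, the three subfields Q(sqrt(194)), Q(sqrt(298)), Q(sqrt(57812)) are distinct degree-2 extensions, so [K:Q] = 4 (Klein four Galois group).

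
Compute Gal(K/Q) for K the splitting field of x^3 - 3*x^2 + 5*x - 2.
Gal(K/Q) = S_3 (symmetric group of order 6)

Compute the discriminant of x^3 + (-3)*x^2 + (5)*x + (-2): Δ = -59. Since Δ is not a rational square, the Galois group is not contained in A_3; it must be the full S_3 (irreducibility of the cubic rules out anything smaller).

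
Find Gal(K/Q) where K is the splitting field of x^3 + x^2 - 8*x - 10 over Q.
Gal(K/Q) = S_3 (symmetric group of order 6)

Compute the discriminant of x^3 + (1)*x^2 + (-8)*x + (-10): Δ = 892. Since Δ is not a rational square, the Galois group is not contained in A_3; it must be the full S_3 (irreducibility of the cubic rules out anything smaller).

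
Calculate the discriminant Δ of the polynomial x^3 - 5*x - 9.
Δ = -1687

For a depressed cubic x^3 + p x + q the discriminant is Δ = -4 p^3 - 27 q^2 = -4*(-5)^3 - 27*(-9)^2 = 500 - 2187 = -1687.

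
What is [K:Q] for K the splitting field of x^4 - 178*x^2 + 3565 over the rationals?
[K:Q] = 4

f factors as (x^2 - 155)(x^2 - 23); the splitting field is K = Q(sqrt(155), sqrt(23)). Since 155, 23, and 3565 are all non-squares in Q, the three subfields Q(sqrt(155)), Q(sqrt(23)), Q(sqrt(3565)) are distinct degree-2 extensions, so [K:Q] = 4 (Klein four Galois group).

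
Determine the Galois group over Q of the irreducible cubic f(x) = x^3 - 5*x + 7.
Gal(K/Q) = S_3 (symmetric group of order 6)

Compute the discriminant of x^3 + (0)*x^2 + (-5)*x + (7): Δ = -823. Since Δ is not a rational square, the Galois group is not contained in A_3; it must be the full S_3 (irreducibility of the cubic rules out anything smaller).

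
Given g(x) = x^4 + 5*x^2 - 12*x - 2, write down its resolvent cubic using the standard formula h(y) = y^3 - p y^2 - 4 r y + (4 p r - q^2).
h(y) = y^3 - 5*y^2 + 8*y - 184

Identify coefficients: p = 5, q = -12, r = -2.
Plug into h(y) = y^3 - p y^2 - 4 r y + (4 p r - q^2):
  h(y) = y^3 - (5) y^2 - 4*(-2) y + (4*(5)*(-2) - (-12)^2)
       = y^3 + (-5) y^2 + (8) y + (-184).
Simplifying: h(y) = y^3 - 5*y^2 + 8*y - 184.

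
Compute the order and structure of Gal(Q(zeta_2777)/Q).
|Gal(Q(zeta_2777)/Q)| = phi(2777) = 2776; group ≅ (Z/2777Z)^* ≅ Z/2776Z

The n-th cyclotomic polynomial Φ_2777(x) is the minimal polynomial of zeta_2777 over Q and has degree phi(2777) = 2776. So Q(zeta_2777) is a degree-2776 Galois extension with Galois group (Z/2777Z)^*. (Z/2777Z)^* is cyclic since 2777 is an odd prime power (or 4). Hence Gal(Q(zeta_2777)/Q) ≅ Z/2776Z.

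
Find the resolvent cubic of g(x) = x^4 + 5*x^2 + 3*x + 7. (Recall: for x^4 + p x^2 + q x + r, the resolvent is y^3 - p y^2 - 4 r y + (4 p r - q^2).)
h(y) = y^3 - 5*y^2 - 28*y + 131

Identify coefficients: p = 5, q = 3, r = 7.
Plug into h(y) = y^3 - p y^2 - 4 r y + (4 p r - q^2):
  h(y) = y^3 - (5) y^2 - 4*(7) y + (4*(5)*(7) - (3)^2)
       = y^3 + (-5) y^2 + (-28) y + (131).
Simplifying: h(y) = y^3 - 5*y^2 - 28*y + 131.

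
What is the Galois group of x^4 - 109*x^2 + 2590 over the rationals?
Gal(K/Q) = V_4 (Klein four-group, Z/2Z × Z/2Z)

f factors as (x^2 - 74)(x^2 - 35), so the splitting field is K = Q(sqrt(74), sqrt(35)). The elements 74, 35, 2590 are all non-squares in Q, so sqrt(74) and sqrt(35) generate independent quadratic extensions. Thus [K:Q] = 4 and Gal(K/Q) is generated by the two order-2 automorphisms sqrt(74) ↦ -sqrt(74) and sqrt(35) ↦ -sqrt(35), giving V_4.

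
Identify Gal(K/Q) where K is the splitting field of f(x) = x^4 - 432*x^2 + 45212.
Gal(K/Q) = V_4 (Klein four-group, Z/2Z × Z/2Z)

f factors as (x^2 - 254)(x^2 - 178), so the splitting field is K = Q(sqrt(254), sqrt(178)). The elements 254, 178, 45212 are all non-squares in Q, so sqrt(254) and sqrt(178) generate independent quadratic extensions. Thus [K:Q] = 4 and Gal(K/Q) is generated by the two order-2 automorphisms sqrt(254) ↦ -sqrt(254) and sqrt(178) ↦ -sqrt(178), giving V_4.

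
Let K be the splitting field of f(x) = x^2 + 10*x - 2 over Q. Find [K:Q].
[K:Q] = 2

The discriminant of x^2 + (10)*x + (-2) is b^2 - 4c = 100 - (-8) = 108. Since 108 is not a perfect square in Q, the polynomial is irreducible over Q. Its two roots generate a degree-2 extension, so [K:Q] = 2.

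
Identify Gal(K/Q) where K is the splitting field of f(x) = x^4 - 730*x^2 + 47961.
Gal(K/Q) = Z/2Z (cyclic of order 2)

f factors as (x^2 - 73)(x^2 - 657), so the splitting field is K = Q(sqrt(73), sqrt(657)). The squarefree part of 73 is 73 and the squarefree part of 657 is also 73, so sqrt(73) and sqrt(657) are both rational multiples of sqrt(73). Hence Q(sqrt(73)) = Q(sqrt(657)) = Q(sqrt(73)), and the splitting field collapses to a single degree-2 extension with Galois group Z/2Z.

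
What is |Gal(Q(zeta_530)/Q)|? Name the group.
|Gal(Q(zeta_530)/Q)| = phi(530) = 208; group ≅ (Z/530Z)^* ≅ Z/4Z × Z/52Z

The n-th cyclotomic polynomial Φ_530(x) is the minimal polynomial of zeta_530 over Q and has degree phi(530) = 208. So Q(zeta_530) is a degree-208 Galois extension with Galois group (Z/530Z)^*. By CRT, (Z/530Z)^* ≅ (Z/2Z)^* × (Z/5Z)^* × (Z/53Z)^*. Each prime-power unit group is (Z/2Z)^* ≅ trivial group (order 1); (Z/5Z)^* ≅ Z/4Z; (Z/53Z)^* ≅ Z/52Z. Hence Gal(Q(zeta_530)/Q) ≅ Z/4Z × Z/52Z.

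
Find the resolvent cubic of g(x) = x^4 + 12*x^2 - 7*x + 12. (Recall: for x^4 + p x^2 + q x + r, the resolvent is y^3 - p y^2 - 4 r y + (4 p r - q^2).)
h(y) = y^3 - 12*y^2 - 48*y + 527

Identify coefficients: p = 12, q = -7, r = 12.
Plug into h(y) = y^3 - p y^2 - 4 r y + (4 p r - q^2):
  h(y) = y^3 - (12) y^2 - 4*(12) y + (4*(12)*(12) - (-7)^2)
       = y^3 + (-12) y^2 + (-48) y + (527).
Simplifying: h(y) = y^3 - 12*y^2 - 48*y + 527.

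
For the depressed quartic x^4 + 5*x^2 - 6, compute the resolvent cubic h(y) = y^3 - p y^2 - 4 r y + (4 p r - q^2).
h(y) = y^3 - 5*y^2 + 24*y - 120

Identify coefficients: p = 5, q = 0, r = -6.
Plug into h(y) = y^3 - p y^2 - 4 r y + (4 p r - q^2):
  h(y) = y^3 - (5) y^2 - 4*(-6) y + (4*(5)*(-6) - (0)^2)
       = y^3 + (-5) y^2 + (24) y + (-120).
Simplifying: h(y) = y^3 - 5*y^2 + 24*y - 120.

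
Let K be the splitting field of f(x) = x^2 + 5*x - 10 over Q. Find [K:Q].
[K:Q] = 2

The discriminant of x^2 + (5)*x + (-10) is b^2 - 4c = 25 - (-40) = 65. Since 65 is not a perfect square in Q, the polynomial is irreducible over Q. Its two roots generate a degree-2 extension, so [K:Q] = 2.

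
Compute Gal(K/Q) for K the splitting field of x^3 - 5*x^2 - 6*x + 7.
Gal(K/Q) = S_3 (symmetric group of order 6)

Compute the discriminant of x^3 + (-5)*x^2 + (-6)*x + (7): Δ = 7721. Since Δ is not a rational square, the Galois group is not contained in A_3; it must be the full S_3 (irreducibility of the cubic rules out anything smaller).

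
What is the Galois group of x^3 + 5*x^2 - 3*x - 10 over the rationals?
Gal(K/Q) = S_3 (symmetric group of order 6)

Compute the discriminant of x^3 + (5)*x^2 + (-3)*x + (-10): Δ = 5333. Since Δ is not a rational square, the Galois group is not contained in A_3; it must be the full S_3 (irreducibility of the cubic rules out anything smaller).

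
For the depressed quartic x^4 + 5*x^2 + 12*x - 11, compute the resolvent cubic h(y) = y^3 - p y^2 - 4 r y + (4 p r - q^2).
h(y) = y^3 - 5*y^2 + 44*y - 364

Identify coefficients: p = 5, q = 12, r = -11.
Plug into h(y) = y^3 - p y^2 - 4 r y + (4 p r - q^2):
  h(y) = y^3 - (5) y^2 - 4*(-11) y + (4*(5)*(-11) - (12)^2)
       = y^3 + (-5) y^2 + (44) y + (-364).
Simplifying: h(y) = y^3 - 5*y^2 + 44*y - 364.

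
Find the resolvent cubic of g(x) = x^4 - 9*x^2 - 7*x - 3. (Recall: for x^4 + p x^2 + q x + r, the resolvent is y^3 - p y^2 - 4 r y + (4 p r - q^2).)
h(y) = y^3 + 9*y^2 + 12*y + 59

Identify coefficients: p = -9, q = -7, r = -3.
Plug into h(y) = y^3 - p y^2 - 4 r y + (4 p r - q^2):
  h(y) = y^3 - (-9) y^2 - 4*(-3) y + (4*(-9)*(-3) - (-7)^2)
       = y^3 + (9) y^2 + (12) y + (59).
Simplifying: h(y) = y^3 + 9*y^2 + 12*y + 59.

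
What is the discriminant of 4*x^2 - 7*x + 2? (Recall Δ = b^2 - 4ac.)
Δ = 17

For a quadratic a x^2 + b x + c the discriminant is Δ = b^2 - 4ac = (-7)^2 - 4*(4)*(2) = 49 - (32) = 17.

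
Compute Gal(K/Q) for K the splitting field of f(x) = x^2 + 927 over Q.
Gal(K/Q) = Z/2Z (cyclic of order 2)

x^2 + 927 is irreducible over Q since -927 is not a rational square. The splitting field Q(sqrt(-927)) has degree 2 over Q, and its unique nontrivial automorphism is sqrt(-927) ↦ -sqrt(-927). Hence Gal(Q(sqrt(-927))/Q) = Z/2Z.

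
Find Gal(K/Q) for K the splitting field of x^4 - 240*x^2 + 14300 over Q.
Gal(K/Q) = V_4 (Klein four-group, Z/2Z × Z/2Z)

f factors as (x^2 - 110)(x^2 - 130), so the splitting field is K = Q(sqrt(110), sqrt(130)). The elements 110, 130, 14300 are all non-squares in Q, so sqrt(110) and sqrt(130) generate independent quadratic extensions. Thus [K:Q] = 4 and Gal(K/Q) is generated by the two order-2 automorphisms sqrt(110) ↦ -sqrt(110) and sqrt(130) ↦ -sqrt(130), giving V_4.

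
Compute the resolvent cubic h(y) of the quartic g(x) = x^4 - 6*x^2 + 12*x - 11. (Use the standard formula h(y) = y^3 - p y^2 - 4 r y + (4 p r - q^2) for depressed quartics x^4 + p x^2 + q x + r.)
h(y) = y^3 + 6*y^2 + 44*y + 120

Identify coefficients: p = -6, q = 12, r = -11.
Plug into h(y) = y^3 - p y^2 - 4 r y + (4 p r - q^2):
  h(y) = y^3 - (-6) y^2 - 4*(-11) y + (4*(-6)*(-11) - (12)^2)
       = y^3 + (6) y^2 + (44) y + (120).
Simplifying: h(y) = y^3 + 6*y^2 + 44*y + 120.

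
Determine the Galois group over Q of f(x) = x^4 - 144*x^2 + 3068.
Gal(K/Q) = V_4 (Klein four-group, Z/2Z × Z/2Z)

f factors as (x^2 - 26)(x^2 - 118), so the splitting field is K = Q(sqrt(26), sqrt(118)). The elements 26, 118, 3068 are all non-squares in Q, so sqrt(26) and sqrt(118) generate independent quadratic extensions. Thus [K:Q] = 4 and Gal(K/Q) is generated by the two order-2 automorphisms sqrt(26) ↦ -sqrt(26) and sqrt(118) ↦ -sqrt(118), giving V_4.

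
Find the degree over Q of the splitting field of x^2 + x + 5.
[K:Q] = 2

The discriminant of x^2 + (1)*x + (5) is b^2 - 4c = 1 - (20) = -19. Since -19 is not a perfect square in Q, the polynomial is irreducible over Q. Its two roots generate a degree-2 extension, so [K:Q] = 2.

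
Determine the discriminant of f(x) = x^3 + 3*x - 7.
Δ = -1431

For a depressed cubic x^3 + p x + q the discriminant is Δ = -4 p^3 - 27 q^2 = -4*(3)^3 - 27*(-7)^2 = -108 - 1323 = -1431.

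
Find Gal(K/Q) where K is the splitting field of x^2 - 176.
Gal(K/Q) = Z/2Z (cyclic of order 2)

x^2 - 176 is irreducible over Q since 176 is not a rational square. The splitting field Q(sqrt(176)) has degree 2 over Q, and its unique nontrivial automorphism is sqrt(176) ↦ -sqrt(176). Hence Gal(Q(sqrt(176))/Q) = Z/2Z.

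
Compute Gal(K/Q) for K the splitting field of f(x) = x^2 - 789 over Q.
Gal(K/Q) = Z/2Z (cyclic of order 2)

x^2 - 789 is irreducible over Q since 789 is not a rational square. The splitting field Q(sqrt(789)) has degree 2 over Q, and its unique nontrivial automorphism is sqrt(789) ↦ -sqrt(789). Hence Gal(Q(sqrt(789))/Q) = Z/2Z.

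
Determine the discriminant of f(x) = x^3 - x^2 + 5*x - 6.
Δ = -931

For x^3 + a x^2 + b x + c the discriminant is Δ = 18 a b c - 4 a^3 c + a^2 b^2 - 4 b^3 - 27 c^2.
Plug a = -1, b = 5, c = -6:
  18*(-1)*(5)*(-6) - 4*(-1)^3*(-6) + (-1)^2*(5)^2 - 4*(5)^3 - 27*(-6)^2
  = 540 + (-24) + 25 + (-500) + (-972)
  = -931.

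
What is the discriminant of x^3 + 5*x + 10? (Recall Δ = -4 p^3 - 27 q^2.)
Δ = -3200

For a depressed cubic x^3 + p x + q the discriminant is Δ = -4 p^3 - 27 q^2 = -4*(5)^3 - 27*(10)^2 = -500 - 2700 = -3200.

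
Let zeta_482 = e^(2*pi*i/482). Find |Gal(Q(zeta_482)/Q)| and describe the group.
|Gal(Q(zeta_482)/Q)| = phi(482) = 240; group ≅ (Z/482Z)^* ≅ Z/240Z

The n-th cyclotomic polynomial Φ_482(x) is the minimal polynomial of zeta_482 over Q and has degree phi(482) = 240. So Q(zeta_482) is a degree-240 Galois extension with Galois group (Z/482Z)^*. By CRT, (Z/482Z)^* ≅ (Z/2Z)^* × (Z/241Z)^*. Each prime-power unit group is (Z/2Z)^* ≅ trivial group (order 1); (Z/241Z)^* ≅ Z/240Z. Hence Gal(Q(zeta_482)/Q) ≅ Z/240Z.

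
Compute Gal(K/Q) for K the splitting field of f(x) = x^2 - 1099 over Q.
Gal(K/Q) = Z/2Z (cyclic of order 2)

x^2 - 1099 is irreducible over Q since 1099 is not a rational square. The splitting field Q(sqrt(1099)) has degree 2 over Q, and its unique nontrivial automorphism is sqrt(1099) ↦ -sqrt(1099). Hence Gal(Q(sqrt(1099))/Q) = Z/2Z.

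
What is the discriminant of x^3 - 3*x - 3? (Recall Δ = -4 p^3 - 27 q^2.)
Δ = -135

For a depressed cubic x^3 + p x + q the discriminant is Δ = -4 p^3 - 27 q^2 = -4*(-3)^3 - 27*(-3)^2 = 108 - 243 = -135.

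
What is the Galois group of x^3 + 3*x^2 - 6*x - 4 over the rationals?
Gal(K/Q) = S_3 (symmetric group of order 6)

Compute the discriminant of x^3 + (3)*x^2 + (-6)*x + (-4): Δ = 2484. Since Δ is not a rational square, the Galois group is not contained in A_3; it must be the full S_3 (irreducibility of the cubic rules out anything smaller).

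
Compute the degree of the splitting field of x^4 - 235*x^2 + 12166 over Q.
[K:Q] = 4

f factors as (x^2 - 77)(x^2 - 158); the splitting field is K = Q(sqrt(77), sqrt(158)). Since 77, 158, and 12166 are all non-squares in Q, the three subfields Q(sqrt(77)), Q(sqrt(158)), Q(sqrt(12166)) are distinct degree-2 extensions, so [K:Q] = 4 (Klein four Galois group).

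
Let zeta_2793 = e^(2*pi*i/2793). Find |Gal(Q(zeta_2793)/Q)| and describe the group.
|Gal(Q(zeta_2793)/Q)| = phi(2793) = 1512; group ≅ (Z/2793Z)^* ≅ Z/2Z × Z/18Z × Z/42Z

The n-th cyclotomic polynomial Φ_2793(x) is the minimal polynomial of zeta_2793 over Q and has degree phi(2793) = 1512. So Q(zeta_2793) is a degree-1512 Galois extension with Galois group (Z/2793Z)^*. By CRT, (Z/2793Z)^* ≅ (Z/3Z)^* × (Z/49Z)^* × (Z/19Z)^*. Each prime-power unit group is (Z/3Z)^* ≅ Z/2Z; (Z/49Z)^* ≅ Z/42Z; (Z/19Z)^* ≅ Z/18Z. Hence Gal(Q(zeta_2793)/Q) ≅ Z/2Z × Z/18Z × Z/42Z.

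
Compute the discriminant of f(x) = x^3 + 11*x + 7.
Δ = -6647

For a depressed cubic x^3 + p x + q the discriminant is Δ = -4 p^3 - 27 q^2 = -4*(11)^3 - 27*(7)^2 = -5324 - 1323 = -6647.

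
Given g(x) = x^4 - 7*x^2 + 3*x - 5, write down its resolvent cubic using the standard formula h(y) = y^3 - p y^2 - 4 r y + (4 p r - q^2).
h(y) = y^3 + 7*y^2 + 20*y + 131

Identify coefficients: p = -7, q = 3, r = -5.
Plug into h(y) = y^3 - p y^2 - 4 r y + (4 p r - q^2):
  h(y) = y^3 - (-7) y^2 - 4*(-5) y + (4*(-7)*(-5) - (3)^2)
       = y^3 + (7) y^2 + (20) y + (131).
Simplifying: h(y) = y^3 + 7*y^2 + 20*y + 131.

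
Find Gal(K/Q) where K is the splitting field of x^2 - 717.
Gal(K/Q) = Z/2Z (cyclic of order 2)

x^2 - 717 is irreducible over Q since 717 is not a rational square. The splitting field Q(sqrt(717)) has degree 2 over Q, and its unique nontrivial automorphism is sqrt(717) ↦ -sqrt(717). Hence Gal(Q(sqrt(717))/Q) = Z/2Z.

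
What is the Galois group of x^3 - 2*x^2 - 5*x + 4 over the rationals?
Gal(K/Q) = S_3 (symmetric group of order 6)

Compute the discriminant of x^3 + (-2)*x^2 + (-5)*x + (4): Δ = 1016. Since Δ is not a rational square, the Galois group is not contained in A_3; it must be the full S_3 (irreducibility of the cubic rules out anything smaller).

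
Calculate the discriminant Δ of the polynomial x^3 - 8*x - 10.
Δ = -652

For a depressed cubic x^3 + p x + q the discriminant is Δ = -4 p^3 - 27 q^2 = -4*(-8)^3 - 27*(-10)^2 = 2048 - 2700 = -652.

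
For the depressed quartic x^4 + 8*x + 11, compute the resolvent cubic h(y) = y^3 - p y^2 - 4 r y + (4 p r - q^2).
h(y) = y^3 - 44*y - 64

Identify coefficients: p = 0, q = 8, r = 11.
Plug into h(y) = y^3 - p y^2 - 4 r y + (4 p r - q^2):
  h(y) = y^3 - (0) y^2 - 4*(11) y + (4*(0)*(11) - (8)^2)
       = y^3 + (0) y^2 + (-44) y + (-64).
Simplifying: h(y) = y^3 - 44*y - 64.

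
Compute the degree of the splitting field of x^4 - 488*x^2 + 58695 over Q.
[K:Q] = 4

f factors as (x^2 - 273)(x^2 - 215); the splitting field is K = Q(sqrt(273), sqrt(215)). Since 273, 215, and 58695 are all non-squares in Q, the three subfields Q(sqrt(273)), Q(sqrt(215)), Q(sqrt(58695)) are distinct degree-2 extensions, so [K:Q] = 4 (Klein four Galois group).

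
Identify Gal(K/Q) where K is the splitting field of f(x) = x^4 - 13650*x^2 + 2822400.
Gal(K/Q) = Z/2Z (cyclic of order 2)

f factors as (x^2 - 13440)(x^2 - 210), so the splitting field is K = Q(sqrt(13440), sqrt(210)). The squarefree part of 13440 is 210 and the squarefree part of 210 is also 210, so sqrt(13440) and sqrt(210) are both rational multiples of sqrt(210). Hence Q(sqrt(13440)) = Q(sqrt(210)) = Q(sqrt(210)), and the splitting field collapses to a single degree-2 extension with Galois group Z/2Z.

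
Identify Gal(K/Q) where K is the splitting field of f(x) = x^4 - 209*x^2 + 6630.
Gal(K/Q) = V_4 (Klein four-group, Z/2Z × Z/2Z)

f factors as (x^2 - 39)(x^2 - 170), so the splitting field is K = Q(sqrt(39), sqrt(170)). The elements 39, 170, 6630 are all non-squares in Q, so sqrt(39) and sqrt(170) generate independent quadratic extensions. Thus [K:Q] = 4 and Gal(K/Q) is generated by the two order-2 automorphisms sqrt(39) ↦ -sqrt(39) and sqrt(170) ↦ -sqrt(170), giving V_4.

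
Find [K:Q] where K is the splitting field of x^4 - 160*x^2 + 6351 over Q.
[K:Q] = 4

f factors as (x^2 - 87)(x^2 - 73); the splitting field is K = Q(sqrt(87), sqrt(73)). Since 87, 73, and 6351 are all non-squares in Q, the three subfields Q(sqrt(87)), Q(sqrt(73)), Q(sqrt(6351)) are distinct degree-2 extensions, so [K:Q] = 4 (Klein four Galois group).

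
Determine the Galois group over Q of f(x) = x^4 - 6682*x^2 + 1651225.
Gal(K/Q) = Z/2Z (cyclic of order 2)

f factors as (x^2 - 6425)(x^2 - 257), so the splitting field is K = Q(sqrt(6425), sqrt(257)). The squarefree part of 6425 is 257 and the squarefree part of 257 is also 257, so sqrt(6425) and sqrt(257) are both rational multiples of sqrt(257). Hence Q(sqrt(6425)) = Q(sqrt(257)) = Q(sqrt(257)), and the splitting field collapses to a single degree-2 extension with Galois group Z/2Z.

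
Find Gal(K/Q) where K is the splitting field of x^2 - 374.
Gal(K/Q) = Z/2Z (cyclic of order 2)

x^2 - 374 is irreducible over Q since 374 is not a rational square. The splitting field Q(sqrt(374)) has degree 2 over Q, and its unique nontrivial automorphism is sqrt(374) ↦ -sqrt(374). Hence Gal(Q(sqrt(374))/Q) = Z/2Z.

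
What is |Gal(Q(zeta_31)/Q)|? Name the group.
|Gal(Q(zeta_31)/Q)| = phi(31) = 30; group ≅ (Z/31Z)^* ≅ Z/30Z

The n-th cyclotomic polynomial Φ_31(x) is the minimal polynomial of zeta_31 over Q and has degree phi(31) = 30. So Q(zeta_31) is a degree-30 Galois extension with Galois group (Z/31Z)^*. (Z/31Z)^* is cyclic since 31 is an odd prime power (or 4). Hence Gal(Q(zeta_31)/Q) ≅ Z/30Z.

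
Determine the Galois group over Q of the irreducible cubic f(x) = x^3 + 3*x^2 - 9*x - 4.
Gal(K/Q) = S_3 (symmetric group of order 6)

Compute the discriminant of x^3 + (3)*x^2 + (-9)*x + (-4): Δ = 5589. Since Δ is not a rational square, the Galois group is not contained in A_3; it must be the full S_3 (irreducibility of the cubic rules out anything smaller).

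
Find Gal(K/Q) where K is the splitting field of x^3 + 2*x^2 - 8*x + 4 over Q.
Gal(K/Q) = S_3 (symmetric group of order 6)

Compute the discriminant of x^3 + (2)*x^2 + (-8)*x + (4): Δ = 592. Since Δ is not a rational square, the Galois group is not contained in A_3; it must be the full S_3 (irreducibility of the cubic rules out anything smaller).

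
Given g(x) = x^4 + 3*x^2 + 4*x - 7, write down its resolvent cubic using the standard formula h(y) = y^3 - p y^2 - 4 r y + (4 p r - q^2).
h(y) = y^3 - 3*y^2 + 28*y - 100

Identify coefficients: p = 3, q = 4, r = -7.
Plug into h(y) = y^3 - p y^2 - 4 r y + (4 p r - q^2):
  h(y) = y^3 - (3) y^2 - 4*(-7) y + (4*(3)*(-7) - (4)^2)
       = y^3 + (-3) y^2 + (28) y + (-100).
Simplifying: h(y) = y^3 - 3*y^2 + 28*y - 100.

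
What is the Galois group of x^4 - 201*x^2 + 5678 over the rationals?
Gal(K/Q) = V_4 (Klein four-group, Z/2Z × Z/2Z)

f factors as (x^2 - 34)(x^2 - 167), so the splitting field is K = Q(sqrt(34), sqrt(167)). The elements 34, 167, 5678 are all non-squares in Q, so sqrt(34) and sqrt(167) generate independent quadratic extensions. Thus [K:Q] = 4 and Gal(K/Q) is generated by the two order-2 automorphisms sqrt(34) ↦ -sqrt(34) and sqrt(167) ↦ -sqrt(167), giving V_4.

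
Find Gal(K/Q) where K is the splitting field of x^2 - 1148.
Gal(K/Q) = Z/2Z (cyclic of order 2)

x^2 - 1148 is irreducible over Q since 1148 is not a rational square. The splitting field Q(sqrt(1148)) has degree 2 over Q, and its unique nontrivial automorphism is sqrt(1148) ↦ -sqrt(1148). Hence Gal(Q(sqrt(1148))/Q) = Z/2Z.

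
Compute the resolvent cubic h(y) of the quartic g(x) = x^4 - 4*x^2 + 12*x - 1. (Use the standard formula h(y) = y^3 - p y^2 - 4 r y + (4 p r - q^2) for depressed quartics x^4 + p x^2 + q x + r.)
h(y) = y^3 + 4*y^2 + 4*y - 128

Identify coefficients: p = -4, q = 12, r = -1.
Plug into h(y) = y^3 - p y^2 - 4 r y + (4 p r - q^2):
  h(y) = y^3 - (-4) y^2 - 4*(-1) y + (4*(-4)*(-1) - (12)^2)
       = y^3 + (4) y^2 + (4) y + (-128).
Simplifying: h(y) = y^3 + 4*y^2 + 4*y - 128.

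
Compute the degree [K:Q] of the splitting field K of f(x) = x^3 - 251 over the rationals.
[K:Q] = 6

x^3 - 251 has one real root r = 251^(1/3) and two complex roots r*zeta_3, r*zeta_3^2 where zeta_3 = e^(2*pi*i/3). The splitting field is Q(r, zeta_3). [Q(r):Q] = 3 and [Q(zeta_3):Q] = 2 with gcd = 1, so [Q(r, zeta_3):Q] = 3 * 2 = 6.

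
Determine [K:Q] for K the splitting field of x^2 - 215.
[K:Q] = 2

The polynomial x^2 - 215 is irreducible over Q since 215 is not a perfect square. Its splitting field is Q(sqrt(215)), which has degree 2 over Q.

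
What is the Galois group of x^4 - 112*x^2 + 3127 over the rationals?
Gal(K/Q) = V_4 (Klein four-group, Z/2Z × Z/2Z)

f factors as (x^2 - 59)(x^2 - 53), so the splitting field is K = Q(sqrt(59), sqrt(53)). The elements 59, 53, 3127 are all non-squares in Q, so sqrt(59) and sqrt(53) generate independent quadratic extensions. Thus [K:Q] = 4 and Gal(K/Q) is generated by the two order-2 automorphisms sqrt(59) ↦ -sqrt(59) and sqrt(53) ↦ -sqrt(53), giving V_4.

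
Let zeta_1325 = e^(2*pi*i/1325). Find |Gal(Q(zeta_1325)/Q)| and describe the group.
|Gal(Q(zeta_1325)/Q)| = phi(1325) = 1040; group ≅ (Z/1325Z)^* ≅ Z/20Z × Z/52Z

The n-th cyclotomic polynomial Φ_1325(x) is the minimal polynomial of zeta_1325 over Q and has degree phi(1325) = 1040. So Q(zeta_1325) is a degree-1040 Galois extension with Galois group (Z/1325Z)^*. By CRT, (Z/1325Z)^* ≅ (Z/25Z)^* × (Z/53Z)^*. Each prime-power unit group is (Z/25Z)^* ≅ Z/20Z; (Z/53Z)^* ≅ Z/52Z. Hence Gal(Q(zeta_1325)/Q) ≅ Z/20Z × Z/52Z.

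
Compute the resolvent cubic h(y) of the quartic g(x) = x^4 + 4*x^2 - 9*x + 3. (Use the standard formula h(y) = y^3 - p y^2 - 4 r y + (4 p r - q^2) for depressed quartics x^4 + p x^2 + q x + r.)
h(y) = y^3 - 4*y^2 - 12*y - 33

Identify coefficients: p = 4, q = -9, r = 3.
Plug into h(y) = y^3 - p y^2 - 4 r y + (4 p r - q^2):
  h(y) = y^3 - (4) y^2 - 4*(3) y + (4*(4)*(3) - (-9)^2)
       = y^3 + (-4) y^2 + (-12) y + (-33).
Simplifying: h(y) = y^3 - 4*y^2 - 12*y - 33.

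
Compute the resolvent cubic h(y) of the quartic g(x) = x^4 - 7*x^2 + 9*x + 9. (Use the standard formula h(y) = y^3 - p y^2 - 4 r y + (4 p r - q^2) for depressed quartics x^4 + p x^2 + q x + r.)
h(y) = y^3 + 7*y^2 - 36*y - 333

Identify coefficients: p = -7, q = 9, r = 9.
Plug into h(y) = y^3 - p y^2 - 4 r y + (4 p r - q^2):
  h(y) = y^3 - (-7) y^2 - 4*(9) y + (4*(-7)*(9) - (9)^2)
       = y^3 + (7) y^2 + (-36) y + (-333).
Simplifying: h(y) = y^3 + 7*y^2 - 36*y - 333.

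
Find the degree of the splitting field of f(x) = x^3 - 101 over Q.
[K:Q] = 6

x^3 - 101 has one real root r = 101^(1/3) and two complex roots r*zeta_3, r*zeta_3^2 where zeta_3 = e^(2*pi*i/3). The splitting field is Q(r, zeta_3). [Q(r):Q] = 3 and [Q(zeta_3):Q] = 2 with gcd = 1, so [Q(r, zeta_3):Q] = 3 * 2 = 6.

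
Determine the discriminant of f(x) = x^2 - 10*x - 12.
Δ = 148

For a quadratic a x^2 + b x + c the discriminant is Δ = b^2 - 4ac = (-10)^2 - 4*(1)*(-12) = 100 - (-48) = 148.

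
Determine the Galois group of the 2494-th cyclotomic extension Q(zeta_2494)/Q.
|Gal(Q(zeta_2494)/Q)| = phi(2494) = 1176; group ≅ (Z/2494Z)^* ≅ Z/28Z × Z/42Z

The n-th cyclotomic polynomial Φ_2494(x) is the minimal polynomial of zeta_2494 over Q and has degree phi(2494) = 1176. So Q(zeta_2494) is a degree-1176 Galois extension with Galois group (Z/2494Z)^*. By CRT, (Z/2494Z)^* ≅ (Z/2Z)^* × (Z/29Z)^* × (Z/43Z)^*. Each prime-power unit group is (Z/2Z)^* ≅ trivial group (order 1); (Z/29Z)^* ≅ Z/28Z; (Z/43Z)^* ≅ Z/42Z. Hence Gal(Q(zeta_2494)/Q) ≅ Z/28Z × Z/42Z.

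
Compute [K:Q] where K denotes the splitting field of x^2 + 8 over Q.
[K:Q] = 2

The discriminant of x^2 + (0)*x + (8) is b^2 - 4c = 0 - (32) = -32. Since -32 is not a perfect square in Q, the polynomial is irreducible over Q. Its two roots generate a degree-2 extension, so [K:Q] = 2.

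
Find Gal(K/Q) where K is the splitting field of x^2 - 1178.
Gal(K/Q) = Z/2Z (cyclic of order 2)

x^2 - 1178 is irreducible over Q since 1178 is not a rational square. The splitting field Q(sqrt(1178)) has degree 2 over Q, and its unique nontrivial automorphism is sqrt(1178) ↦ -sqrt(1178). Hence Gal(Q(sqrt(1178))/Q) = Z/2Z.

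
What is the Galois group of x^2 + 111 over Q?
Gal(K/Q) = Z/2Z (cyclic of order 2)

x^2 + 111 is irreducible over Q since -111 is not a rational square. The splitting field Q(sqrt(-111)) has degree 2 over Q, and its unique nontrivial automorphism is sqrt(-111) ↦ -sqrt(-111). Hence Gal(Q(sqrt(-111))/Q) = Z/2Z.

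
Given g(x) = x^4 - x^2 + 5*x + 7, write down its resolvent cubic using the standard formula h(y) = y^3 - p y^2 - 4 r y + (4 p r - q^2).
h(y) = y^3 + y^2 - 28*y - 53

Identify coefficients: p = -1, q = 5, r = 7.
Plug into h(y) = y^3 - p y^2 - 4 r y + (4 p r - q^2):
  h(y) = y^3 - (-1) y^2 - 4*(7) y + (4*(-1)*(7) - (5)^2)
       = y^3 + (1) y^2 + (-28) y + (-53).
Simplifying: h(y) = y^3 + y^2 - 28*y - 53.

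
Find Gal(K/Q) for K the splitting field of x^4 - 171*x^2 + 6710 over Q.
Gal(K/Q) = V_4 (Klein four-group, Z/2Z × Z/2Z)

f factors as (x^2 - 110)(x^2 - 61), so the splitting field is K = Q(sqrt(110), sqrt(61)). The elements 110, 61, 6710 are all non-squares in Q, so sqrt(110) and sqrt(61) generate independent quadratic extensions. Thus [K:Q] = 4 and Gal(K/Q) is generated by the two order-2 automorphisms sqrt(110) ↦ -sqrt(110) and sqrt(61) ↦ -sqrt(61), giving V_4.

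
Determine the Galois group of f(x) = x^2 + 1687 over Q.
Gal(K/Q) = Z/2Z (cyclic of order 2)

x^2 + 1687 is irreducible over Q since -1687 is not a rational square. The splitting field Q(sqrt(-1687)) has degree 2 over Q, and its unique nontrivial automorphism is sqrt(-1687) ↦ -sqrt(-1687). Hence Gal(Q(sqrt(-1687))/Q) = Z/2Z.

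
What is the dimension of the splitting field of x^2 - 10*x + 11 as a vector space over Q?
[K:Q] = 2

The discriminant of x^2 + (-10)*x + (11) is b^2 - 4c = 100 - (44) = 56. Since 56 is not a perfect square in Q, the polynomial is irreducible over Q. Its two roots generate a degree-2 extension, so [K:Q] = 2.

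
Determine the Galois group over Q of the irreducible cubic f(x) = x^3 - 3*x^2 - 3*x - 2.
Gal(K/Q) = S_3 (symmetric group of order 6)

Compute the discriminant of x^3 + (-3)*x^2 + (-3)*x + (-2): Δ = -459. Since Δ is not a rational square, the Galois group is not contained in A_3; it must be the full S_3 (irreducibility of the cubic rules out anything smaller).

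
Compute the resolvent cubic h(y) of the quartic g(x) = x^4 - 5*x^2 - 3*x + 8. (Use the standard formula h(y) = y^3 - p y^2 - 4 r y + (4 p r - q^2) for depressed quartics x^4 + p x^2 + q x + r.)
h(y) = y^3 + 5*y^2 - 32*y - 169

Identify coefficients: p = -5, q = -3, r = 8.
Plug into h(y) = y^3 - p y^2 - 4 r y + (4 p r - q^2):
  h(y) = y^3 - (-5) y^2 - 4*(8) y + (4*(-5)*(8) - (-3)^2)
       = y^3 + (5) y^2 + (-32) y + (-169).
Simplifying: h(y) = y^3 + 5*y^2 - 32*y - 169.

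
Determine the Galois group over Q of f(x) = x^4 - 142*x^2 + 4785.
Gal(K/Q) = V_4 (Klein four-group, Z/2Z × Z/2Z)

f factors as (x^2 - 55)(x^2 - 87), so the splitting field is K = Q(sqrt(55), sqrt(87)). The elements 55, 87, 4785 are all non-squares in Q, so sqrt(55) and sqrt(87) generate independent quadratic extensions. Thus [K:Q] = 4 and Gal(K/Q) is generated by the two order-2 automorphisms sqrt(55) ↦ -sqrt(55) and sqrt(87) ↦ -sqrt(87), giving V_4.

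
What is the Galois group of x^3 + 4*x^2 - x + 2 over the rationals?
Gal(K/Q) = S_3 (symmetric group of order 6)

Compute the discriminant of x^3 + (4)*x^2 + (-1)*x + (2): Δ = -744. Since Δ is not a rational square, the Galois group is not contained in A_3; it must be the full S_3 (irreducibility of the cubic rules out anything smaller).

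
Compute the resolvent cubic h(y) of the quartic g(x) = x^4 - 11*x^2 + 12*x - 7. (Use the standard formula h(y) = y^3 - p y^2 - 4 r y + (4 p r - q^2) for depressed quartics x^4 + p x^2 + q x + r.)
h(y) = y^3 + 11*y^2 + 28*y + 164

Identify coefficients: p = -11, q = 12, r = -7.
Plug into h(y) = y^3 - p y^2 - 4 r y + (4 p r - q^2):
  h(y) = y^3 - (-11) y^2 - 4*(-7) y + (4*(-11)*(-7) - (12)^2)
       = y^3 + (11) y^2 + (28) y + (164).
Simplifying: h(y) = y^3 + 11*y^2 + 28*y + 164.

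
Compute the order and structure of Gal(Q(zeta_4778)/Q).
|Gal(Q(zeta_4778)/Q)| = phi(4778) = 2388; group ≅ (Z/4778Z)^* ≅ Z/2388Z

The n-th cyclotomic polynomial Φ_4778(x) is the minimal polynomial of zeta_4778 over Q and has degree phi(4778) = 2388. So Q(zeta_4778) is a degree-2388 Galois extension with Galois group (Z/4778Z)^*. By CRT, (Z/4778Z)^* ≅ (Z/2Z)^* × (Z/2389Z)^*. Each prime-power unit group is (Z/2Z)^* ≅ trivial group (order 1); (Z/2389Z)^* ≅ Z/2388Z. Hence Gal(Q(zeta_4778)/Q) ≅ Z/2388Z.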